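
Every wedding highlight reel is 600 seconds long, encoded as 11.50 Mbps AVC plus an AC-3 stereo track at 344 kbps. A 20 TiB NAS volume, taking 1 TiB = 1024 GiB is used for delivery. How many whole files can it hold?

Audio: 344 kbps = 0.344 Mbps.
Total bitrate: 11.844 Mbps.
Per item: 11.844 Mbps × 600 s = 7,106 Mb = 888.3 MB.
Capacity: 20 TiB = 175,921,860 Mb; 24755.41 items → 24755 complete.

24755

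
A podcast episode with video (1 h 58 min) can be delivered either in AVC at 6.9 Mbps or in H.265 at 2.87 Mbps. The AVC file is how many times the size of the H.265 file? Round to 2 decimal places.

1 h 58 min = 118 min = 7080 s
AVC: 6.900 Mbps × 7080 s = 48852.0 Mb = 6.106 GB.
H.265: 2.870 Mbps × 7080 s = 20319.6 Mb = 2.540 GB.
Ratio: 6.106 / 2.540 = 2.404.

2.40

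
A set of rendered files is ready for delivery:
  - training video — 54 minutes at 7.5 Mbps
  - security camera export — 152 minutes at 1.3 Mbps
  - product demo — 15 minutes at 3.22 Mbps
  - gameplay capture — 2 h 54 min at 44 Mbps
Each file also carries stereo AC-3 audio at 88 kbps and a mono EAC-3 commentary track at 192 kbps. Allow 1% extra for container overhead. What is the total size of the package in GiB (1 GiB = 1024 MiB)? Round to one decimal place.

Audio total: 88 + 192 = 280 kbps = 0.280 Mbps.
training video: 7.780 Mbps × 3240 s × 1.01 = 25459.3 Mb
security camera export: 1.580 Mbps × 9120 s × 1.01 = 14553.7 Mb
product demo: 3.500 Mbps × 900 s × 1.01 = 3181.5 Mb
gameplay capture: 44.280 Mbps × 10440 s × 1.01 = 466906.0 Mb
Total: 510100.5 Mb = 63762.6 MB.
= 59.38 GiB.

59.4 GiB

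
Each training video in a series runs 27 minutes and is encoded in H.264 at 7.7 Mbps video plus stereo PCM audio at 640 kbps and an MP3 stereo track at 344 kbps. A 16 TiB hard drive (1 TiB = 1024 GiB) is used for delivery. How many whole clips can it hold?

10004

27 min = 1620 s
Audio total: 640 + 344 = 984 kbps = 0.984 Mbps.
Total bitrate: 8.684 Mbps.
Per item: 8.684 Mbps × 1620 s = 14,068 Mb = 1,759 MB.
Capacity: 16 TiB = 140,737,488 Mb; 10004.03 items → 10004 complete.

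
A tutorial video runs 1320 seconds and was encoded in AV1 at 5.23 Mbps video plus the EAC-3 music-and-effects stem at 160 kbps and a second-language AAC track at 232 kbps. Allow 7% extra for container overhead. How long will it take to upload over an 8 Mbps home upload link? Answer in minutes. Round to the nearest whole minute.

17 minutes

Audio total: 160 + 232 = 392 kbps = 0.392 Mbps.
Total bitrate: 5.622 Mbps.
File: 5.622 Mbps × 1320 s = 7421.0 Mb.
With 7% container overhead: ×1.07. → 7940.5 Mb.
At 8 Mbps: 7940.5 / 8 = 992.6 s ≈ 16.5 minutes.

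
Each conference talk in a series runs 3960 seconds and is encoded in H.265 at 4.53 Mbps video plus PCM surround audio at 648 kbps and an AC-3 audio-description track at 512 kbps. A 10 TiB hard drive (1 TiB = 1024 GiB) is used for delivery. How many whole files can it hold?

Audio total: 648 + 512 = 1160 kbps = 1.160 Mbps.
Total bitrate: 5.690 Mbps.
Per item: 5.690 Mbps × 3960 s = 22,532 Mb = 2,817 MB.
Capacity: 10 TiB = 87,960,930 Mb; 3903.75 items → 3903 complete.

3903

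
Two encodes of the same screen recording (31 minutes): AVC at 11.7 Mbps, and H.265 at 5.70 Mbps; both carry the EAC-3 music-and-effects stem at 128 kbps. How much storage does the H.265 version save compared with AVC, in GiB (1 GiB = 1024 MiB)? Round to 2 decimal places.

1.30 GiB

31 min = 1860 s
Audio: 128 kbps = 0.128 Mbps.
AVC: 11.828 Mbps × 1860 s = 22000.1 Mb = 2.561 GiB.
H.265: 5.828 Mbps × 1860 s = 10840.1 Mb = 1.262 GiB.
Saving: 2.561 − 1.262 = 1.299 GiB.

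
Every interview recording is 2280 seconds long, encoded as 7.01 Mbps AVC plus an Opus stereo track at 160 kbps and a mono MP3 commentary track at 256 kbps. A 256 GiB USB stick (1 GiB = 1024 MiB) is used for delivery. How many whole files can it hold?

129

Audio total: 160 + 256 = 416 kbps = 0.416 Mbps.
Total bitrate: 7.426 Mbps.
Per item: 7.426 Mbps × 2280 s = 16,931 Mb = 2,116 MB.
Capacity: 256 GiB = 2,199,023 Mb; 129.88 items → 129 complete.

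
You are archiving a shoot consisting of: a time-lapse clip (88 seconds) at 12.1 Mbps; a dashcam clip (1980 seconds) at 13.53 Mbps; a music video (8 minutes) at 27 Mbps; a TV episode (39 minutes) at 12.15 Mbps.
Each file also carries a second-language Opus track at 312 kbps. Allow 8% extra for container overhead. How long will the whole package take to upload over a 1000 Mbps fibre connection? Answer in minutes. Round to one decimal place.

1.3 minutes

Audio: 312 kbps = 0.312 Mbps.
time-lapse clip: 12.412 Mbps × 88 s × 1.08 = 1179.6 Mb
dashcam clip: 13.842 Mbps × 1980 s × 1.08 = 29599.7 Mb
music video: 27.312 Mbps × 480 s × 1.08 = 14158.5 Mb
TV episode: 12.462 Mbps × 2340 s × 1.08 = 31494.0 Mb
Total: 76431.9 Mb = 9554.0 MB.
At 1000 Mbps: 76431.9 / 1000 = 76 s ≈ 1.27 minutes.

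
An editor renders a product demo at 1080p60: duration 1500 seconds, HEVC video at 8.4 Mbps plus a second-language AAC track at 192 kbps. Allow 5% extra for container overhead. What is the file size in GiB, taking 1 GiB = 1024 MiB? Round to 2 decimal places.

1.58 GiB

Audio: 192 kbps = 0.192 Mbps.
Total bitrate: 8.4 + 0.192 = 8.592 Mbps.
Stream data: 8.592 Mbps × 1500 s = 12888.0 Mb.
With 5% container overhead: ×1.05.
13,532 Mb = 1,691,550,000 bytes ÷ 1,073,741,824 = 1.575 GiB.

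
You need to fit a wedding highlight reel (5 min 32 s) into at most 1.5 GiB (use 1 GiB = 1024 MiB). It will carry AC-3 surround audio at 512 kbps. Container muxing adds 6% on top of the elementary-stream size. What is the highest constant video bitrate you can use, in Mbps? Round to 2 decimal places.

Budget: 1.5 GiB = 12884.9 Mb.
Stream payload after overhead: 12884.9 / 1.06 = 12155.6 Mb.
5 min 32 s = 332 s
Total bitrate budget: 12155.6 Mb / 332 s = 36.613 Mbps.
Audio: 512 kbps = 0.512 Mbps.
Video: 36.613 − 0.512 = 36.101 Mbps.

36.10 Mbps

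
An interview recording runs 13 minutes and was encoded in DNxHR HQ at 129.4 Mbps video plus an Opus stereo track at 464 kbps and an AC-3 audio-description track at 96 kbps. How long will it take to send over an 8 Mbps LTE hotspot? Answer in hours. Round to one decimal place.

3.5 hours

13 min = 780 s
Audio total: 464 + 96 = 560 kbps = 0.560 Mbps.
Total bitrate: 129.960 Mbps.
File: 129.960 Mbps × 780 s = 101368.8 Mb.
At 8 Mbps: 101368.8 / 8 = 12671.1 s ≈ 3.52 hours.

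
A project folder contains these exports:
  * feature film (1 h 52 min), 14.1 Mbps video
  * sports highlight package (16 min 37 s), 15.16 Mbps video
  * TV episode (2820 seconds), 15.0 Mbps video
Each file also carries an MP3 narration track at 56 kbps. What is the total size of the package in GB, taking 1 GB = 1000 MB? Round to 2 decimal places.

Audio: 56 kbps = 0.056 Mbps.
feature film: 14.156 Mbps × 6720 s = 95128.3 Mb
sports highlight package: 15.216 Mbps × 997 s = 15170.4 Mb
TV episode: 15.056 Mbps × 2820 s = 42457.9 Mb
Total: 152756.6 Mb = 19094.6 MB.
= 19.09 GB.

19.09 GB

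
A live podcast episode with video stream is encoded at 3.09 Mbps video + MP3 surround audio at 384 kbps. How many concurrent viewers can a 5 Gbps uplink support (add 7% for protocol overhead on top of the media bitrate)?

1345

Audio: 384 kbps = 0.384 Mbps.
Per-viewer media rate: 3.474 Mbps.
On the wire with 7% overhead: 3.717 Mbps.
5 Gbps = 5,000 Mbps; 5,000 / 3.717 = 1345.11 → 1345 viewers.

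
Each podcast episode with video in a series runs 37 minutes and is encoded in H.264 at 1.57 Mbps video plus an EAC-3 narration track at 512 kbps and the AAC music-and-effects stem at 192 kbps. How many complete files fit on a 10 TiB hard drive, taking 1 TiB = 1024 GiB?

17423

37 min = 2220 s
Audio total: 512 + 192 = 704 kbps = 0.704 Mbps.
Total bitrate: 2.274 Mbps.
Per item: 2.274 Mbps × 2220 s = 5,048 Mb = 631.0 MB.
Capacity: 10 TiB = 87,960,930 Mb; 17423.94 items → 17423 complete.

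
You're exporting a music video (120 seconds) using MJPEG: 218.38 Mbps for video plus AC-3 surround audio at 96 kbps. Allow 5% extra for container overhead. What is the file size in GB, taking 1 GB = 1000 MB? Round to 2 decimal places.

Audio: 96 kbps = 0.096 Mbps.
Total bitrate: 218.38 + 0.096 = 218.476 Mbps.
Stream data: 218.476 Mbps × 120 s = 26217.1 Mb.
With 5% container overhead: ×1.05.
27,528 Mb ÷ 8 = 3,441 MB → 3.441 GB.

3.44 GB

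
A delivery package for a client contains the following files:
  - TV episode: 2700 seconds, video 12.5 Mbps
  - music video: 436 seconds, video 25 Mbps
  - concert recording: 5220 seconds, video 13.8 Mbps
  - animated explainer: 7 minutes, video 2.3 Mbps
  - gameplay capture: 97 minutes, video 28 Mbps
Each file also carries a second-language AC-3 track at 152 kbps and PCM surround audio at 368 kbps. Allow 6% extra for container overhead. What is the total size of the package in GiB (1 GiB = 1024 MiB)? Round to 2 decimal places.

Audio total: 152 + 368 = 520 kbps = 0.520 Mbps.
TV episode: 13.020 Mbps × 2700 s × 1.06 = 37263.2 Mb
music video: 25.520 Mbps × 436 s × 1.06 = 11794.3 Mb
concert recording: 14.320 Mbps × 5220 s × 1.06 = 79235.4 Mb
animated explainer: 2.820 Mbps × 420 s × 1.06 = 1255.5 Mb
gameplay capture: 28.520 Mbps × 5820 s × 1.06 = 175945.6 Mb
Total: 305494.0 Mb = 38186.8 MB.
= 35.56 GiB.

35.56 GiB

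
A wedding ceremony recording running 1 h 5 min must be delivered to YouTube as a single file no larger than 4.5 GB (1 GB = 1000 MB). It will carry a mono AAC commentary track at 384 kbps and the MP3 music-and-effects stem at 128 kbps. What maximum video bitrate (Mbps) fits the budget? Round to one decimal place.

Budget: 4.5 GB = 36000.0 Mb.
1 h 5 min = 65 min = 3900 s
Total bitrate budget: 36000.0 Mb / 3900 s = 9.231 Mbps.
Audio total: 384 + 128 = 512 kbps = 0.512 Mbps.
Video: 9.231 − 0.512 = 8.719 Mbps.

8.7 Mbps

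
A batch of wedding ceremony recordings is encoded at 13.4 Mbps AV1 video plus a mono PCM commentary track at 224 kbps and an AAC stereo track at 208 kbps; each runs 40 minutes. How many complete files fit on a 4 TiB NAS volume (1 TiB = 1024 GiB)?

1059

40 min = 2400 s
Audio total: 224 + 208 = 432 kbps = 0.432 Mbps.
Total bitrate: 13.832 Mbps.
Per item: 13.832 Mbps × 2400 s = 33,197 Mb = 4,150 MB.
Capacity: 4 TiB = 35,184,372 Mb; 1059.87 items → 1059 complete.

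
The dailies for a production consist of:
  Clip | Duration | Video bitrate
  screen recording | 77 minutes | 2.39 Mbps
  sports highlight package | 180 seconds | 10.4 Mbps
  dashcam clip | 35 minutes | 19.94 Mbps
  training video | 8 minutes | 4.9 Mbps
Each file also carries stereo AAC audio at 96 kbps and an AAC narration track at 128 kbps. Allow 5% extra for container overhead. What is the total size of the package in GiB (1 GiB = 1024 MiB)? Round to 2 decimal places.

7.19 GiB

Audio total: 96 + 128 = 224 kbps = 0.224 Mbps.
screen recording: 2.614 Mbps × 4620 s × 1.05 = 12680.5 Mb
sports highlight package: 10.624 Mbps × 180 s × 1.05 = 2007.9 Mb
dashcam clip: 20.164 Mbps × 2100 s × 1.05 = 44461.6 Mb
training video: 5.124 Mbps × 480 s × 1.05 = 2582.5 Mb
Total: 61732.6 Mb = 7716.6 MB.
= 7.187 GiB.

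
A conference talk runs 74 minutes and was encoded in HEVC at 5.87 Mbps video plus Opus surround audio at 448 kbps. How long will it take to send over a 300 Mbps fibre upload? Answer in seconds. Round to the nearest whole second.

74 min = 4440 s
Audio: 448 kbps = 0.448 Mbps.
Total bitrate: 6.318 Mbps.
File: 6.318 Mbps × 4440 s = 28051.9 Mb.
At 300 Mbps: 28051.9 / 300 = 93.5 s ≈ 93.5 seconds.

94 seconds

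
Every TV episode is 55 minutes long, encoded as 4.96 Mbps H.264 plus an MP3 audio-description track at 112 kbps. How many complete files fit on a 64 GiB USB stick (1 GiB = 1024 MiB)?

55 min = 3300 s
Audio: 112 kbps = 0.112 Mbps.
Total bitrate: 5.072 Mbps.
Per item: 5.072 Mbps × 3300 s = 16,738 Mb = 2,092 MB.
Capacity: 64 GiB = 549,756 Mb; 32.85 items → 32 complete.

32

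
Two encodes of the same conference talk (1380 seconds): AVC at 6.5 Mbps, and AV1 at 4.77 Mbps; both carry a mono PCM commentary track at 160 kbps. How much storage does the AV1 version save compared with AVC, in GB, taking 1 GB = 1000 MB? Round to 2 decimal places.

Audio: 160 kbps = 0.160 Mbps.
AVC: 6.660 Mbps × 1380 s = 9190.8 Mb = 1.149 GB.
AV1: 4.930 Mbps × 1380 s = 6803.4 Mb = 0.850 GB.
Saving: 1.149 − 0.850 = 0.298 GB.

0.30 GB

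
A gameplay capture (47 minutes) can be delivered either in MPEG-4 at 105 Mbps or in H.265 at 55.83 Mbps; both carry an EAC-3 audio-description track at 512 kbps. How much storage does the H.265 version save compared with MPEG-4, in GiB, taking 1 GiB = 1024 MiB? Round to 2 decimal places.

47 min = 2820 s
Audio: 512 kbps = 0.512 Mbps.
MPEG-4: 105.512 Mbps × 2820 s = 297543.8 Mb = 34.639 GiB.
H.265: 56.342 Mbps × 2820 s = 158884.4 Mb = 18.497 GiB.
Saving: 34.639 − 18.497 = 16.142 GiB.

16.14 GiB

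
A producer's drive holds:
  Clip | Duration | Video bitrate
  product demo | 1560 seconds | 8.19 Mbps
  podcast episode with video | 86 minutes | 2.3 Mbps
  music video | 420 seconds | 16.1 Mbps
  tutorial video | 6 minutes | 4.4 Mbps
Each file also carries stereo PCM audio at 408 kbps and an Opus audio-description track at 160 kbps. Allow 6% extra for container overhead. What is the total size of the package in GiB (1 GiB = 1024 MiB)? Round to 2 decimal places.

4.60 GiB

Audio total: 408 + 160 = 568 kbps = 0.568 Mbps.
product demo: 8.758 Mbps × 1560 s × 1.06 = 14482.2 Mb
podcast episode with video: 2.868 Mbps × 5160 s × 1.06 = 15686.8 Mb
music video: 16.668 Mbps × 420 s × 1.06 = 7420.6 Mb
tutorial video: 4.968 Mbps × 360 s × 1.06 = 1895.8 Mb
Total: 39485.4 Mb = 4935.7 MB.
= 4.597 GiB.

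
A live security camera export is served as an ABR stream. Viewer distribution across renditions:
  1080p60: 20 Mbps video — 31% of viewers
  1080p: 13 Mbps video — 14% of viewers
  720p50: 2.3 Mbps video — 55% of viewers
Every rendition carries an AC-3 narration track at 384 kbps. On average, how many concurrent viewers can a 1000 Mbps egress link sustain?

Audio: 384 kbps = 0.384 Mbps.
Average per-viewer bitrate: 0.31×20.384 + 0.14×13.384 + 0.55×2.684 = 9.669 Mbps.
1000 Mbps = 1,000 Mbps; 1,000 / 9.669 = 103.42 → 103.

103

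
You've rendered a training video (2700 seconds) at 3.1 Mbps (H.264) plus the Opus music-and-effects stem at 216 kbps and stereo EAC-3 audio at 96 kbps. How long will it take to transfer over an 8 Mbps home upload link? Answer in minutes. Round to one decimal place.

Audio total: 216 + 96 = 312 kbps = 0.312 Mbps.
Total bitrate: 3.412 Mbps.
File: 3.412 Mbps × 2700 s = 9212.4 Mb.
At 8 Mbps: 9212.4 / 8 = 1151.5 s ≈ 19.2 minutes.

19.2 minutes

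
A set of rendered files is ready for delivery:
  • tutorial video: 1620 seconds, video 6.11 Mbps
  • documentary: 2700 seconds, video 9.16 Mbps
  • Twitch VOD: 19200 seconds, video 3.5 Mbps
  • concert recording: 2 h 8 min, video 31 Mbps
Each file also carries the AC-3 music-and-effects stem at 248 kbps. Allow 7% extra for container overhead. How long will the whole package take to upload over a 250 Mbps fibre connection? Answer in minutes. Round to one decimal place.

Audio: 248 kbps = 0.248 Mbps.
tutorial video: 6.358 Mbps × 1620 s × 1.07 = 11021.0 Mb
documentary: 9.408 Mbps × 2700 s × 1.07 = 27179.7 Mb
Twitch VOD: 3.748 Mbps × 19200 s × 1.07 = 76998.9 Mb
concert recording: 31.248 Mbps × 7680 s × 1.07 = 256783.6 Mb
Total: 371983.1 Mb = 46497.9 MB.
At 250 Mbps: 371983.1 / 250 = 1488 s ≈ 24.8 minutes.

24.8 minutes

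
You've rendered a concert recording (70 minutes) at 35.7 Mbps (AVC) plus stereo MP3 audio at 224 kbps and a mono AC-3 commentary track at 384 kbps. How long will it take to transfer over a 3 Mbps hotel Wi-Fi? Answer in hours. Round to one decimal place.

70 min = 4200 s
Audio total: 224 + 384 = 608 kbps = 0.608 Mbps.
Total bitrate: 36.308 Mbps.
File: 36.308 Mbps × 4200 s = 152493.6 Mb.
At 3 Mbps: 152493.6 / 3 = 50831.2 s ≈ 14.1 hours.

14.1 hours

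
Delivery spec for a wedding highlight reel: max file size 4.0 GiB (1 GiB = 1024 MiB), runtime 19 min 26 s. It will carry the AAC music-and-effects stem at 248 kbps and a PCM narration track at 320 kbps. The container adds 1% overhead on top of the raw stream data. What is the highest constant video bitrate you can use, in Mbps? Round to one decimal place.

28.6 Mbps

Budget: 4.0 GiB = 34359.7 Mb.
Stream payload after overhead: 34359.7 / 1.01 = 34019.5 Mb.
19 min 26 s = 1166 s
Total bitrate budget: 34019.5 Mb / 1166 s = 29.176 Mbps.
Audio total: 248 + 320 = 568 kbps = 0.568 Mbps.
Video: 29.176 − 0.568 = 28.608 Mbps.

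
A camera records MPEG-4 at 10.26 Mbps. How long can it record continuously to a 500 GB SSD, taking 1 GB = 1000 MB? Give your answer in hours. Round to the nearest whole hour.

Capacity: 500 GB = 4,000,000 Mb.
Recording time: 4,000,000 / 10.260 = 389,864 s ≈ 108 hours.

108 hours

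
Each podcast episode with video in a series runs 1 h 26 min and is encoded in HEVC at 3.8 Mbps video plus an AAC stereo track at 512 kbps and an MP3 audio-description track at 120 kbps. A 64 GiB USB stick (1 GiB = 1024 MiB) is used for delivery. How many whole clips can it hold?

24

1 h 26 min = 86 min = 5160 s
Audio total: 512 + 120 = 632 kbps = 0.632 Mbps.
Total bitrate: 4.432 Mbps.
Per item: 4.432 Mbps × 5160 s = 22,869 Mb = 2,859 MB.
Capacity: 64 GiB = 549,756 Mb; 24.04 items → 24 complete.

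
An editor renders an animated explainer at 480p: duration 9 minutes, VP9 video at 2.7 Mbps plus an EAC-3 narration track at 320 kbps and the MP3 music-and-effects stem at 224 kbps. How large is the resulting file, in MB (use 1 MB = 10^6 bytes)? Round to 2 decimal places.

9 min = 540 s
Audio total: 320 + 224 = 544 kbps = 0.544 Mbps.
Total bitrate: 2.7 + 0.544 = 3.244 Mbps.
Stream data: 3.244 Mbps × 540 s = 1751.8 Mb.
1,752 Mb ÷ 8 = 219.0 MB → 219.0 MB.

218.97 MB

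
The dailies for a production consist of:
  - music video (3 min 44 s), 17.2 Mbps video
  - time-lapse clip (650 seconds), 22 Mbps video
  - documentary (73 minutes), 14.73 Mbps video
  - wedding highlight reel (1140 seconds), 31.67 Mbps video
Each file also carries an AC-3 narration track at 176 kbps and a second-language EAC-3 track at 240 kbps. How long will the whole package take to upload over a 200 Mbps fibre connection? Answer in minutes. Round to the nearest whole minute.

10 minutes

Audio total: 176 + 240 = 416 kbps = 0.416 Mbps.
music video: 17.616 Mbps × 224 s = 3946.0 Mb
time-lapse clip: 22.416 Mbps × 650 s = 14570.4 Mb
documentary: 15.146 Mbps × 4380 s = 66339.5 Mb
wedding highlight reel: 32.086 Mbps × 1140 s = 36578.0 Mb
Total: 121433.9 Mb = 15179.2 MB.
At 200 Mbps: 121433.9 / 200 = 607 s ≈ 10.1 minutes.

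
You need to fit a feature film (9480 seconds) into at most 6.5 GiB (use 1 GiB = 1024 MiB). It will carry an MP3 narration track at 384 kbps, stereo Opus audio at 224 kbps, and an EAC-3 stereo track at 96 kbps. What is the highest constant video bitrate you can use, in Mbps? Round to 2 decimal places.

Budget: 6.5 GiB = 55834.6 Mb.
Total bitrate budget: 55834.6 Mb / 9480 s = 5.890 Mbps.
Audio total: 384 + 224 + 96 = 704 kbps = 0.704 Mbps.
Video: 5.890 − 0.704 = 5.186 Mbps.

5.19 Mbps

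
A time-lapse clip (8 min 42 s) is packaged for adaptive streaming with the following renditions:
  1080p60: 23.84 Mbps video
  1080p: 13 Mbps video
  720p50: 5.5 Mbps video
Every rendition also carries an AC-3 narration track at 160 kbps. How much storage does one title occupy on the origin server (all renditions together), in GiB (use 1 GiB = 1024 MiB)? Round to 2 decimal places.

2.60 GiB

8 min 42 s = 522 s
Audio: 160 kbps = 0.160 Mbps.
Sum of rendition bitrates: (23.84+0.160) + (13+0.160) + (5.5+0.160) = 42.820 Mbps.
× 522 s = 22,352 Mb = 2,794 MB = 2.602 GiB.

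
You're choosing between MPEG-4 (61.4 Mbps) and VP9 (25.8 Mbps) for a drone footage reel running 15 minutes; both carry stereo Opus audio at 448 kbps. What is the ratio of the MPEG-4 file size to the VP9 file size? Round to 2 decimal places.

2.36

15 min = 900 s
Audio: 448 kbps = 0.448 Mbps.
MPEG-4: 61.848 Mbps × 900 s = 55663.2 Mb = 6.958 GB.
VP9: 26.248 Mbps × 900 s = 23623.2 Mb = 2.953 GB.
Ratio: 6.958 / 2.953 = 2.356.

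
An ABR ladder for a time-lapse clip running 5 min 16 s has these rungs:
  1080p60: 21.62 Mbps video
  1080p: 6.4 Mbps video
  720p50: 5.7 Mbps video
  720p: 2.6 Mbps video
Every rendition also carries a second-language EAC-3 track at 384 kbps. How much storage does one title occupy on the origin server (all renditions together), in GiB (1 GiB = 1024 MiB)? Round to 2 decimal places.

5 min 16 s = 316 s
Audio: 384 kbps = 0.384 Mbps.
Sum of rendition bitrates: (21.62+0.384) + (6.4+0.384) + (5.7+0.384) + (2.6+0.384) = 37.856 Mbps.
× 316 s = 11,962 Mb = 1,495 MB = 1.393 GiB.

1.39 GiB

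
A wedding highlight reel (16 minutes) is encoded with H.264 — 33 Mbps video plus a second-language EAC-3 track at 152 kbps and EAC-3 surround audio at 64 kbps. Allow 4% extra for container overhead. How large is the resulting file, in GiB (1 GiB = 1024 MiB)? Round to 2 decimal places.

3.86 GiB

16 min = 960 s
Audio total: 152 + 64 = 216 kbps = 0.216 Mbps.
Total bitrate: 33 + 0.216 = 33.216 Mbps.
Stream data: 33.216 Mbps × 960 s = 31887.4 Mb.
With 4% container overhead: ×1.04.
33,163 Mb = 4,145,356,800 bytes ÷ 1,073,741,824 = 3.861 GiB.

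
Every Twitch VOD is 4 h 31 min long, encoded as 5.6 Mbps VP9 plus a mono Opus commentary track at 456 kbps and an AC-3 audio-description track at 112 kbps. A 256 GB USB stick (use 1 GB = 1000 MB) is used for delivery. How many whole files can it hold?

4 h 31 min = 271 min = 16260 s
Audio total: 456 + 112 = 568 kbps = 0.568 Mbps.
Total bitrate: 6.168 Mbps.
Per item: 6.168 Mbps × 16260 s = 100,292 Mb = 12,536 MB.
Capacity: 256 GB = 2,048,000 Mb; 20.42 items → 20 complete.

20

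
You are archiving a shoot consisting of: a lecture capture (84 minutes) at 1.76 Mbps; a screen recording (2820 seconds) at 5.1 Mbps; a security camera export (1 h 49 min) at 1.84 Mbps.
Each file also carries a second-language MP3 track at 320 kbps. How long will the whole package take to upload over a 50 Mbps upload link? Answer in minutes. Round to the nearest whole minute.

13 minutes

Audio: 320 kbps = 0.320 Mbps.
lecture capture: 2.080 Mbps × 5040 s = 10483.2 Mb
screen recording: 5.420 Mbps × 2820 s = 15284.4 Mb
security camera export: 2.160 Mbps × 6540 s = 14126.4 Mb
Total: 39894.0 Mb = 4986.8 MB.
At 50 Mbps: 39894.0 / 50 = 798 s ≈ 13.3 minutes.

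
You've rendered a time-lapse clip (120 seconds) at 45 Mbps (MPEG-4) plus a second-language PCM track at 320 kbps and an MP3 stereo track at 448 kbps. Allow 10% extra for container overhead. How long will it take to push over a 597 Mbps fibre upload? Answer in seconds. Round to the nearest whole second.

Audio total: 320 + 448 = 768 kbps = 0.768 Mbps.
Total bitrate: 45.768 Mbps.
File: 45.768 Mbps × 120 s = 5492.2 Mb.
With 10% container overhead: ×1.10. → 6041.4 Mb.
At 597 Mbps: 6041.4 / 597 = 10.1 s ≈ 10.1 seconds.

10 seconds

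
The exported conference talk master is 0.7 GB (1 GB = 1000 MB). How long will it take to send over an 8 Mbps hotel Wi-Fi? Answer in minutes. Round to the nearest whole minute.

12 minutes

File: 0.7 GB = 5600.0 Mb.
At 8 Mbps: 5600.0 / 8 = 700.0 s ≈ 11.7 minutes.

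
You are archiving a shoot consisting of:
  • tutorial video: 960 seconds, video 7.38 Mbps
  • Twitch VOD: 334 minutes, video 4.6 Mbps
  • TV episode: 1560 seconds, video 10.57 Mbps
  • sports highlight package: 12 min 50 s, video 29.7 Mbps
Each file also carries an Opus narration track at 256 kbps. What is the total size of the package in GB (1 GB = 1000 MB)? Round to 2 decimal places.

Audio: 256 kbps = 0.256 Mbps.
tutorial video: 7.636 Mbps × 960 s = 7330.6 Mb
Twitch VOD: 4.856 Mbps × 20040 s = 97314.2 Mb
TV episode: 10.826 Mbps × 1560 s = 16888.6 Mb
sports highlight package: 29.956 Mbps × 770 s = 23066.1 Mb
Total: 144599.5 Mb = 18074.9 MB.
= 18.07 GB.

18.07 GB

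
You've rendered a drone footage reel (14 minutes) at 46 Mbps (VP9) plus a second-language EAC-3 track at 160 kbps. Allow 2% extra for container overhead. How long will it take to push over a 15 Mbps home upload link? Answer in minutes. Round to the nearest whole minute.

14 min = 840 s
Audio: 160 kbps = 0.160 Mbps.
Total bitrate: 46.160 Mbps.
File: 46.160 Mbps × 840 s = 38774.4 Mb.
With 2% container overhead: ×1.02. → 39549.9 Mb.
At 15 Mbps: 39549.9 / 15 = 2636.7 s ≈ 43.9 minutes.

44 minutes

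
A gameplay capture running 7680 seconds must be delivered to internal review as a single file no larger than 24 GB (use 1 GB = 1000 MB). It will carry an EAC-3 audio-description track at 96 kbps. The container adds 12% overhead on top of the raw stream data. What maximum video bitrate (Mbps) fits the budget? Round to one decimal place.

22.2 Mbps

Budget: 24 GB = 192000.0 Mb.
Stream payload after overhead: 192000.0 / 1.12 = 171428.6 Mb.
Total bitrate budget: 171428.6 Mb / 7680 s = 22.321 Mbps.
Audio: 96 kbps = 0.096 Mbps.
Video: 22.321 − 0.096 = 22.225 Mbps.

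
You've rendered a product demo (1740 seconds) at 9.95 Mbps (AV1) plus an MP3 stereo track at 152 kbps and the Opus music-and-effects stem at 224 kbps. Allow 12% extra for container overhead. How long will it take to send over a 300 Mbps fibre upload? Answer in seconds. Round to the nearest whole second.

67 seconds

Audio total: 152 + 224 = 376 kbps = 0.376 Mbps.
Total bitrate: 10.326 Mbps.
File: 10.326 Mbps × 1740 s = 17967.2 Mb.
With 12% container overhead: ×1.12. → 20123.3 Mb.
At 300 Mbps: 20123.3 / 300 = 67.1 s ≈ 67.1 seconds.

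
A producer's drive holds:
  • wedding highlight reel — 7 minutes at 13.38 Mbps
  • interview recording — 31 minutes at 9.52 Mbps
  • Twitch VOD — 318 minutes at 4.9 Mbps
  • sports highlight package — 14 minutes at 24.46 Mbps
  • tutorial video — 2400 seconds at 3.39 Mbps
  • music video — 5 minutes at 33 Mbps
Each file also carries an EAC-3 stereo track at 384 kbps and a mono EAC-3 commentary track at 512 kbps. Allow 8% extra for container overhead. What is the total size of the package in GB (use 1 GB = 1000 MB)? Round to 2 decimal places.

23.99 GB

Audio total: 384 + 512 = 896 kbps = 0.896 Mbps.
wedding highlight reel: 14.276 Mbps × 420 s × 1.08 = 6475.6 Mb
interview recording: 10.416 Mbps × 1860 s × 1.08 = 20923.7 Mb
Twitch VOD: 5.796 Mbps × 19080 s × 1.08 = 119434.7 Mb
sports highlight package: 25.356 Mbps × 840 s × 1.08 = 23003.0 Mb
tutorial video: 4.286 Mbps × 2400 s × 1.08 = 11109.3 Mb
music video: 33.896 Mbps × 300 s × 1.08 = 10982.3 Mb
Total: 191928.5 Mb = 23991.1 MB.
= 23.99 GB.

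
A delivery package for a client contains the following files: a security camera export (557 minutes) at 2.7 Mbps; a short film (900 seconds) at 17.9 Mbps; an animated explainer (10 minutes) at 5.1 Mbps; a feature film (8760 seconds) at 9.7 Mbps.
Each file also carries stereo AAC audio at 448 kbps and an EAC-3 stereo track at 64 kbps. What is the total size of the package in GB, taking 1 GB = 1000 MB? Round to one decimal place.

Audio total: 448 + 64 = 512 kbps = 0.512 Mbps.
security camera export: 3.212 Mbps × 33420 s = 107345.0 Mb
short film: 18.412 Mbps × 900 s = 16570.8 Mb
animated explainer: 5.612 Mbps × 600 s = 3367.2 Mb
feature film: 10.212 Mbps × 8760 s = 89457.1 Mb
Total: 216740.2 Mb = 27092.5 MB.
= 27.09 GB.

27.1 GB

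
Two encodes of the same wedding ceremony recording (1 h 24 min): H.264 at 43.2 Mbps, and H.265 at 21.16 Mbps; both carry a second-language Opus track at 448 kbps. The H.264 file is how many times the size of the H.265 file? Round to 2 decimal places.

2.02

1 h 24 min = 84 min = 5040 s
Audio: 448 kbps = 0.448 Mbps.
H.264: 43.648 Mbps × 5040 s = 219985.9 Mb = 27.498 GB.
H.265: 21.608 Mbps × 5040 s = 108904.3 Mb = 13.613 GB.
Ratio: 27.498 / 13.613 = 2.020.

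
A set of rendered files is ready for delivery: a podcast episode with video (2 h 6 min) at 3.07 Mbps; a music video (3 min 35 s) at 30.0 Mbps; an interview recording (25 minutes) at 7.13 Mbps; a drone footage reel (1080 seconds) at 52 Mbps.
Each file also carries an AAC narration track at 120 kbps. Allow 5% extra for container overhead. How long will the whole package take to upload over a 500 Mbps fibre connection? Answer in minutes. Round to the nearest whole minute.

3 minutes

Audio: 120 kbps = 0.120 Mbps.
podcast episode with video: 3.190 Mbps × 7560 s × 1.05 = 25322.2 Mb
music video: 30.120 Mbps × 215 s × 1.05 = 6799.6 Mb
interview recording: 7.250 Mbps × 1500 s × 1.05 = 11418.8 Mb
drone footage reel: 52.120 Mbps × 1080 s × 1.05 = 59104.1 Mb
Total: 102644.6 Mb = 12830.6 MB.
At 500 Mbps: 102644.6 / 500 = 205 s ≈ 3.42 minutes.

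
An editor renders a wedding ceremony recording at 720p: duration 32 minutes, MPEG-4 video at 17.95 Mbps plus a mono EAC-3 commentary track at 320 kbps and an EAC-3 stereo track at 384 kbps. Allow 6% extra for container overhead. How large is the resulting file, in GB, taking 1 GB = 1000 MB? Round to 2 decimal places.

32 min = 1920 s
Audio total: 320 + 384 = 704 kbps = 0.704 Mbps.
Total bitrate: 17.95 + 0.704 = 18.654 Mbps.
Stream data: 18.654 Mbps × 1920 s = 35815.7 Mb.
With 6% container overhead: ×1.06.
37,965 Mb ÷ 8 = 4,746 MB → 4.746 GB.

4.75 GB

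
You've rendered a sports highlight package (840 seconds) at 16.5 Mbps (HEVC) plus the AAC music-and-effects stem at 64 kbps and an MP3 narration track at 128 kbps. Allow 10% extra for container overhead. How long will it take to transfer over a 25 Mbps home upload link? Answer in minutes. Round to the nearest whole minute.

Audio total: 64 + 128 = 192 kbps = 0.192 Mbps.
Total bitrate: 16.692 Mbps.
File: 16.692 Mbps × 840 s = 14021.3 Mb.
With 10% container overhead: ×1.10. → 15423.4 Mb.
At 25 Mbps: 15423.4 / 25 = 616.9 s ≈ 10.3 minutes.

10 minutes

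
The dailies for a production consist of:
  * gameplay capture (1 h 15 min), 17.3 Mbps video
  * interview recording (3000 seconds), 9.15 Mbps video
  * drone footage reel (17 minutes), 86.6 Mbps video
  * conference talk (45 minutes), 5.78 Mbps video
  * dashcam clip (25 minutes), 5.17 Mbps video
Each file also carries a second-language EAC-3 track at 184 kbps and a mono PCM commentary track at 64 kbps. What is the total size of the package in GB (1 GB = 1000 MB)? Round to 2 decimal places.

27.52 GB

Audio total: 184 + 64 = 248 kbps = 0.248 Mbps.
gameplay capture: 17.548 Mbps × 4500 s = 78966.0 Mb
interview recording: 9.398 Mbps × 3000 s = 28194.0 Mb
drone footage reel: 86.848 Mbps × 1020 s = 88585.0 Mb
conference talk: 6.028 Mbps × 2700 s = 16275.6 Mb
dashcam clip: 5.418 Mbps × 1500 s = 8127.0 Mb
Total: 220147.6 Mb = 27518.4 MB.
= 27.52 GB.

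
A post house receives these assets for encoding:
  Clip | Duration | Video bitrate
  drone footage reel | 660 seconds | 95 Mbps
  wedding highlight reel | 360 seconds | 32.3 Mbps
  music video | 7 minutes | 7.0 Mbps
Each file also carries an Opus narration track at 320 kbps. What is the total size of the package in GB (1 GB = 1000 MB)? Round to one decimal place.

9.7 GB

Audio: 320 kbps = 0.320 Mbps.
drone footage reel: 95.320 Mbps × 660 s = 62911.2 Mb
wedding highlight reel: 32.620 Mbps × 360 s = 11743.2 Mb
music video: 7.320 Mbps × 420 s = 3074.4 Mb
Total: 77728.8 Mb = 9716.1 MB.
= 9.716 GB.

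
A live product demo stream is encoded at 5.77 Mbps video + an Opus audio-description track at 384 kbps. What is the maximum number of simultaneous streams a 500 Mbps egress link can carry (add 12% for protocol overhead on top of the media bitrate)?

Audio: 384 kbps = 0.384 Mbps.
Per-viewer media rate: 6.154 Mbps.
On the wire with 12% overhead: 6.892 Mbps.
500 Mbps = 500.0 Mbps; 500.0 / 6.892 = 72.54 → 72 viewers.

72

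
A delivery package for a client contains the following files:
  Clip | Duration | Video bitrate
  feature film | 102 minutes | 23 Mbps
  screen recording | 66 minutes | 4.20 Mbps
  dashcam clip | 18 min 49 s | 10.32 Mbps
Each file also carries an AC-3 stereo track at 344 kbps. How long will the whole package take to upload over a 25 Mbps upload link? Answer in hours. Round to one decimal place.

Audio: 344 kbps = 0.344 Mbps.
feature film: 23.344 Mbps × 6120 s = 142865.3 Mb
screen recording: 4.544 Mbps × 3960 s = 17994.2 Mb
dashcam clip: 10.664 Mbps × 1129 s = 12039.7 Mb
Total: 172899.2 Mb = 21612.4 MB.
At 25 Mbps: 172899.2 / 25 = 6916 s ≈ 1.92 hours.

1.9 hours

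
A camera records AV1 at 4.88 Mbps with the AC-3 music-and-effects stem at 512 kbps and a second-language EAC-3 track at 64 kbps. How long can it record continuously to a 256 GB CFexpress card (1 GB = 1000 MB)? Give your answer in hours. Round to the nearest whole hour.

104 hours

Audio total: 512 + 64 = 576 kbps = 0.576 Mbps.
Total bitrate: 4.88 + 0.576 = 5.456 Mbps.
Capacity: 256 GB = 2,048,000 Mb.
Recording time: 2,048,000 / 5.456 = 375,367 s ≈ 104 hours.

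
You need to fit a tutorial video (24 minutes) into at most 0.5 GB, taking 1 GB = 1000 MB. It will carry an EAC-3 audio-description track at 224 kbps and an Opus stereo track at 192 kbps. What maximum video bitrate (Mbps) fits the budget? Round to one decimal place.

2.4 Mbps

Budget: 0.5 GB = 4000.0 Mb.
24 min = 1440 s
Total bitrate budget: 4000.0 Mb / 1440 s = 2.778 Mbps.
Audio total: 224 + 192 = 416 kbps = 0.416 Mbps.
Video: 2.778 − 0.416 = 2.362 Mbps.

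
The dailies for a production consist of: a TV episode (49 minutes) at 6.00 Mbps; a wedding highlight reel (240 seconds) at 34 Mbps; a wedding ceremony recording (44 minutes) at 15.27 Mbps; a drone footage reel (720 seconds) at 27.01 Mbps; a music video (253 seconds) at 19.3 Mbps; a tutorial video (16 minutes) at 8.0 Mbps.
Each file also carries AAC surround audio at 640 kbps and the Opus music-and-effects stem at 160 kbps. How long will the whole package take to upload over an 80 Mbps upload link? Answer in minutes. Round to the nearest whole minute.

22 minutes

Audio total: 640 + 160 = 800 kbps = 0.800 Mbps.
TV episode: 6.800 Mbps × 2940 s = 19992.0 Mb
wedding highlight reel: 34.800 Mbps × 240 s = 8352.0 Mb
wedding ceremony recording: 16.070 Mbps × 2640 s = 42424.8 Mb
drone footage reel: 27.810 Mbps × 720 s = 20023.2 Mb
music video: 20.100 Mbps × 253 s = 5085.3 Mb
tutorial video: 8.800 Mbps × 960 s = 8448.0 Mb
Total: 104325.3 Mb = 13040.7 MB.
At 80 Mbps: 104325.3 / 80 = 1304 s ≈ 21.7 minutes.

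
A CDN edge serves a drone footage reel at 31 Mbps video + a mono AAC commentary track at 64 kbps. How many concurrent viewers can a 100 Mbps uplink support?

3

Audio: 64 kbps = 0.064 Mbps.
Per-viewer media rate: 31.064 Mbps.
100 Mbps = 100.0 Mbps; 100.0 / 31.064 = 3.22 → 3 viewers.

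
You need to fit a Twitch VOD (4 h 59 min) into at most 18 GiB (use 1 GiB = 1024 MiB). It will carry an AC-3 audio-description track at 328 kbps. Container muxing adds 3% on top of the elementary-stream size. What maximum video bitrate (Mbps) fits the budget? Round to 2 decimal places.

8.04 Mbps

Budget: 18 GiB = 154618.8 Mb.
Stream payload after overhead: 154618.8 / 1.03 = 150115.4 Mb.
4 h 59 min = 299 min = 17940 s
Total bitrate budget: 150115.4 Mb / 17940 s = 8.368 Mbps.
Audio: 328 kbps = 0.328 Mbps.
Video: 8.368 − 0.328 = 8.040 Mbps.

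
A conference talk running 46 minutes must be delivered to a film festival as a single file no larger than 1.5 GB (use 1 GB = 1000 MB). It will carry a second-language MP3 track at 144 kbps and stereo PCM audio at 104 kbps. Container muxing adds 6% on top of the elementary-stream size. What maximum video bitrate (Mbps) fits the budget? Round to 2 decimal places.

3.85 Mbps

Budget: 1.5 GB = 12000.0 Mb.
Stream payload after overhead: 12000.0 / 1.06 = 11320.8 Mb.
46 min = 2760 s
Total bitrate budget: 11320.8 Mb / 2760 s = 4.102 Mbps.
Audio total: 144 + 104 = 248 kbps = 0.248 Mbps.
Video: 4.102 − 0.248 = 3.854 Mbps.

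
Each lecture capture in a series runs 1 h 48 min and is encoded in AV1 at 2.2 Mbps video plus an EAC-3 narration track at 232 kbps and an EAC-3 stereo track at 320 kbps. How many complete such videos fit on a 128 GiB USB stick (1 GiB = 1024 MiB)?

61

1 h 48 min = 108 min = 6480 s
Audio total: 232 + 320 = 552 kbps = 0.552 Mbps.
Total bitrate: 2.752 Mbps.
Per item: 2.752 Mbps × 6480 s = 17,833 Mb = 2,229 MB.
Capacity: 128 GiB = 1,099,512 Mb; 61.66 items → 61 complete.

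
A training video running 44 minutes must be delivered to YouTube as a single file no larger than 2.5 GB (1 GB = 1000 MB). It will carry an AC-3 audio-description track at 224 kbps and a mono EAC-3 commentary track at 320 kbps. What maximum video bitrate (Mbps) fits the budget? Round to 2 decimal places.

7.03 Mbps

Budget: 2.5 GB = 20000.0 Mb.
44 min = 2640 s
Total bitrate budget: 20000.0 Mb / 2640 s = 7.576 Mbps.
Audio total: 224 + 320 = 544 kbps = 0.544 Mbps.
Video: 7.576 − 0.544 = 7.032 Mbps.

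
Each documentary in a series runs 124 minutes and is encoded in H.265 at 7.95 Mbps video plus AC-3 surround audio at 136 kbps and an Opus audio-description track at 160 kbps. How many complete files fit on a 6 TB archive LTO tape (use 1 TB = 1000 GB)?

124 min = 7440 s
Audio total: 136 + 160 = 296 kbps = 0.296 Mbps.
Total bitrate: 8.246 Mbps.
Per item: 8.246 Mbps × 7440 s = 61,350 Mb = 7,669 MB.
Capacity: 6 TB = 48,000,000 Mb; 782.39 items → 782 complete.

782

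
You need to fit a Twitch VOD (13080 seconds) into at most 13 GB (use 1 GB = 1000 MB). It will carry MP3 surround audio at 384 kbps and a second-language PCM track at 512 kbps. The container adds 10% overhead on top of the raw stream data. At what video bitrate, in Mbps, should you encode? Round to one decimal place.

Budget: 13 GB = 104000.0 Mb.
Stream payload after overhead: 104000.0 / 1.10 = 94545.5 Mb.
Total bitrate budget: 94545.5 Mb / 13080 s = 7.228 Mbps.
Audio total: 384 + 512 = 896 kbps = 0.896 Mbps.
Video: 7.228 − 0.896 = 6.332 Mbps.

6.3 Mbps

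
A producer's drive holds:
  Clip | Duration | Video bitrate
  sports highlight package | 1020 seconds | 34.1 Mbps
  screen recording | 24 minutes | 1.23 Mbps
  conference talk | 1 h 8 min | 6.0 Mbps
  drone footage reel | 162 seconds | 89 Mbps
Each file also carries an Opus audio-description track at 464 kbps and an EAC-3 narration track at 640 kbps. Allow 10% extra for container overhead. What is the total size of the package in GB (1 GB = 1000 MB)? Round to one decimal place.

Audio total: 464 + 640 = 1104 kbps = 1.104 Mbps.
sports highlight package: 35.204 Mbps × 1020 s × 1.10 = 39498.9 Mb
screen recording: 2.334 Mbps × 1440 s × 1.10 = 3697.1 Mb
conference talk: 7.104 Mbps × 4080 s × 1.10 = 31882.8 Mb
drone footage reel: 90.104 Mbps × 162 s × 1.10 = 16056.5 Mb
Total: 91135.2 Mb = 11391.9 MB.
= 11.39 GB.

11.4 GB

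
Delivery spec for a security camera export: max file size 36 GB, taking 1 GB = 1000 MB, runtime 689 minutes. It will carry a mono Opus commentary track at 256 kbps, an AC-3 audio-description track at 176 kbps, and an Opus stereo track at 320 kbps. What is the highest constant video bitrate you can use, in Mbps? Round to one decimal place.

6.2 Mbps

Budget: 36 GB = 288000.0 Mb.
689 min = 41340 s
Total bitrate budget: 288000.0 Mb / 41340 s = 6.967 Mbps.
Audio total: 256 + 176 + 320 = 752 kbps = 0.752 Mbps.
Video: 6.967 − 0.752 = 6.215 Mbps.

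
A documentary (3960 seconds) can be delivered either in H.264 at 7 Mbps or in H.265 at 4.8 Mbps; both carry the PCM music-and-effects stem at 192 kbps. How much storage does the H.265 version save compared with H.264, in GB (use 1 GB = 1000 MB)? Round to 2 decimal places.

1.09 GB

Audio: 192 kbps = 0.192 Mbps.
H.264: 7.192 Mbps × 3960 s = 28480.3 Mb = 3.560 GB.
H.265: 4.992 Mbps × 3960 s = 19768.3 Mb = 2.471 GB.
Saving: 3.560 − 2.471 = 1.089 GB.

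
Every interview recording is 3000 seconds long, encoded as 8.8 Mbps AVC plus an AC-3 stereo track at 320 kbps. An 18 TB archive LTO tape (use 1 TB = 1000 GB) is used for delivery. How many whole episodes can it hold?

5263

Audio: 320 kbps = 0.320 Mbps.
Total bitrate: 9.120 Mbps.
Per item: 9.120 Mbps × 3000 s = 27,360 Mb = 3,420 MB.
Capacity: 18 TB = 144,000,000 Mb; 5263.16 items → 5263 complete.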